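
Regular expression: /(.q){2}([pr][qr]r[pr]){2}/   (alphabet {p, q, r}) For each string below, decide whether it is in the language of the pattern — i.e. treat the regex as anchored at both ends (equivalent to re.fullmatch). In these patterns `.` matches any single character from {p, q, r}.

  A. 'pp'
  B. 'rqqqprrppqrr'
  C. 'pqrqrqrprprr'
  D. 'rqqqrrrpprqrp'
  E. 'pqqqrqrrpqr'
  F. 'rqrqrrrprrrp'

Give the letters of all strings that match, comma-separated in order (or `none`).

B, F

A → no match
B → match
C → no match
D → no match
E → no match
F → match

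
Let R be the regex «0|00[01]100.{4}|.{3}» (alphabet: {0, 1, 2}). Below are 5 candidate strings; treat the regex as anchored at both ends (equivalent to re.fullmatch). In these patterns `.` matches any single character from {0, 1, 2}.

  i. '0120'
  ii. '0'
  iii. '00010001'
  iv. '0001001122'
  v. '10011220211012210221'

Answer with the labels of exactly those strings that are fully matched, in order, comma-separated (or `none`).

i. '0120' → no match
ii. '0' → match
iii. '00010001' → no match
iv. '0001001122' → match
v → no match

ii, iv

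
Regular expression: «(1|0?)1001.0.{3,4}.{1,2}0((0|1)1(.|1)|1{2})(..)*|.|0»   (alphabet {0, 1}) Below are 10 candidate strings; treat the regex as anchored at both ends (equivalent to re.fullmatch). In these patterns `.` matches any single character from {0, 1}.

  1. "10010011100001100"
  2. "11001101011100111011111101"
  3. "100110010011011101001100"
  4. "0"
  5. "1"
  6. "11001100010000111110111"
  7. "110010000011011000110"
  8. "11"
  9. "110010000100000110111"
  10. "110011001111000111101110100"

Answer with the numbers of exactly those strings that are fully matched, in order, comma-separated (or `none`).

1, 2, 3, 4, 5, 6, 7, 9, 10

1 → match
2 → match
3 → match
4 → match
5 → match
6 → match
7 → match
8 → no match
9 → match
10 → match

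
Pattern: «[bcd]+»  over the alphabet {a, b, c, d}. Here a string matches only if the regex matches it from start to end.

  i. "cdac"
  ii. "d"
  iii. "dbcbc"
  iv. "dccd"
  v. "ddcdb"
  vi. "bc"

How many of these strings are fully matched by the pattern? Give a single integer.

i → no match
ii → match
iii → match
iv → match
v → match
vi → match
Total matched: 5

5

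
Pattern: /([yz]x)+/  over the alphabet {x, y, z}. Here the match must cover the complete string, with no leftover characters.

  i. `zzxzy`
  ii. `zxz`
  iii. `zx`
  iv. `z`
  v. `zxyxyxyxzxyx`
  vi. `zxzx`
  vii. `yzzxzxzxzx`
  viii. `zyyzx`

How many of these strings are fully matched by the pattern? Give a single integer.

3

i. `zzxzy` → no match — must end with `x`
ii. `zxz` → no match — must end with `x`
iii. `zx` → match
iv. `z` → no match — must end with `x`
v. `zxyxyxyxzxyx` → match
vi. `zxzx` → match
vii. `yzzxzxzxzx` → no match
viii. `zyyzx` → no match
Total matched: 3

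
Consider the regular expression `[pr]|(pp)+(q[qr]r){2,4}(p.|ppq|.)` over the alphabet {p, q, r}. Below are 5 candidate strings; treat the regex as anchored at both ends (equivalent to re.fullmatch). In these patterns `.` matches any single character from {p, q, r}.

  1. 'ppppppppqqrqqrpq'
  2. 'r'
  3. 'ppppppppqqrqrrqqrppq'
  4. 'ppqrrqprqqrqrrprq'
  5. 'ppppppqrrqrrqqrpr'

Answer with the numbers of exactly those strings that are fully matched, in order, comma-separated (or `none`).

1, 2, 3, 5

1 → match
2. 'r' → match
3 → match
4 → no match
5 → match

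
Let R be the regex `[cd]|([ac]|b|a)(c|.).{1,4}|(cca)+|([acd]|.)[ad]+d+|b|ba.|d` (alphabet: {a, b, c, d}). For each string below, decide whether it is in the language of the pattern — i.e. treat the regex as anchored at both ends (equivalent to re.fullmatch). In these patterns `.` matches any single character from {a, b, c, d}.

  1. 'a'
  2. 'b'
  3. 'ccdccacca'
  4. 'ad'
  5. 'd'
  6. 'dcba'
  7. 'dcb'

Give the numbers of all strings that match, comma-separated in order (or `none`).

1 → no match
2 → match
3 → no match
4 → no match
5 → match
6 → no match
7 → no match

2, 5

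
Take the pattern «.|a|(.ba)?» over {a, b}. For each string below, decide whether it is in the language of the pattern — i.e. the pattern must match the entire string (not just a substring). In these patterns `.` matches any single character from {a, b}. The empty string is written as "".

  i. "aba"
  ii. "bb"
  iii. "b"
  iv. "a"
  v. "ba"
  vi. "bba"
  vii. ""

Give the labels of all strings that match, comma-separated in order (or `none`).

i → match
ii → no match
iii → match
iv → match
v → no match
vi → match
vii → match

i, iii, iv, vi, vii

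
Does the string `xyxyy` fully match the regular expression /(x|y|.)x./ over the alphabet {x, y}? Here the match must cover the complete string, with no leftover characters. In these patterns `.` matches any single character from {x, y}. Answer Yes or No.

No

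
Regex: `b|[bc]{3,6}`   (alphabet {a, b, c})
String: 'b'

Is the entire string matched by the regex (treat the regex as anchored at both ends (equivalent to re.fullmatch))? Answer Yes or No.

Yes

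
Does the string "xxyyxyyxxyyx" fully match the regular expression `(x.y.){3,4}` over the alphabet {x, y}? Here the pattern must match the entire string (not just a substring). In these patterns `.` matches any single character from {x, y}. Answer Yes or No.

Yes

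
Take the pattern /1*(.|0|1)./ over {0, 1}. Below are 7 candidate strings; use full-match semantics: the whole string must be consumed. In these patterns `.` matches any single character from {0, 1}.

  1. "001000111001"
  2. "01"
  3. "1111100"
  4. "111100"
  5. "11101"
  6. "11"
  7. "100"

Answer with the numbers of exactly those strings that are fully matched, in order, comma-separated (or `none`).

1 → no match
2 → match
3 → match
4 → match
5 → match
6 → match
7 → match

2, 3, 4, 5, 6, 7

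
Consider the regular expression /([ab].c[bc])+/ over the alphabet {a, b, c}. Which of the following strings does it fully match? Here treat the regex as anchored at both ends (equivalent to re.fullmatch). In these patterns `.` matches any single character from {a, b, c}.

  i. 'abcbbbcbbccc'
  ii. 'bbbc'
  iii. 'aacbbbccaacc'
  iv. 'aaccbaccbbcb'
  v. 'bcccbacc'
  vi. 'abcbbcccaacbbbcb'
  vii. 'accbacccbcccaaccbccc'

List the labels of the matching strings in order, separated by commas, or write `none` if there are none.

i → match
ii → no match
iii → match
iv → match
v → match
vi → match
vii → match

i, iii, iv, v, vi, vii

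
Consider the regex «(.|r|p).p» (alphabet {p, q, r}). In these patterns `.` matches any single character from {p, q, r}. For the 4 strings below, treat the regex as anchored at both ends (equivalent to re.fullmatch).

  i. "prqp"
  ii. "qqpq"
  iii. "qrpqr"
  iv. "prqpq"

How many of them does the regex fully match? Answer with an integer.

0

i → no match
ii → no match — must end with "p"
iii → no match — must end with "p"
iv → no match — must end with "p"
Total matched: 0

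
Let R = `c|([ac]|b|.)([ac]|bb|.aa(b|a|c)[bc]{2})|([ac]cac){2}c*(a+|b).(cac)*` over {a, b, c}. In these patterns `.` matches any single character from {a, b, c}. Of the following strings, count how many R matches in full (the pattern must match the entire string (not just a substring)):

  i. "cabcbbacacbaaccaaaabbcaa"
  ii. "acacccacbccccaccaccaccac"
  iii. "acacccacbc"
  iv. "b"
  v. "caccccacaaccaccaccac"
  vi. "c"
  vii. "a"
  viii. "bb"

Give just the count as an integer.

2

i → no match
ii → no match
iii → match
iv → no match
v → no match
vi → match
vii → no match
viii → no match
Total matched: 2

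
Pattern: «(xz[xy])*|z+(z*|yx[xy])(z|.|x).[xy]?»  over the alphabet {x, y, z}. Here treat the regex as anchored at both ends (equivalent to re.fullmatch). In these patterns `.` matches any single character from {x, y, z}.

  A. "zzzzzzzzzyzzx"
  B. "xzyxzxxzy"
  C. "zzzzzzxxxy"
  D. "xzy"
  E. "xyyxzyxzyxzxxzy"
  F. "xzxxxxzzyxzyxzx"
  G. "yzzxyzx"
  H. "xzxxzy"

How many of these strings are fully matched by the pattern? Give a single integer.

A → no match
B → match
C → no match
D → match
E → no match
F → no match
G → no match
H → match
Total matched: 3

3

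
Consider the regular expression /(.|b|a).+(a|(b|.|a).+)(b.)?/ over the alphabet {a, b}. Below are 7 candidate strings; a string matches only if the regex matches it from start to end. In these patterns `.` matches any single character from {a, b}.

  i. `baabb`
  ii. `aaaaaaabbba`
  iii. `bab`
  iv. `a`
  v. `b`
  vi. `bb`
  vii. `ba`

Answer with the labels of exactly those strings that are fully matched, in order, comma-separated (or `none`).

i, ii

i. `baabb` → match
ii. `aaaaaaabbba` → match
iii. `bab` → no match
iv. `a` → no match
v. `b` → no match
vi. `bb` → no match
vii. `ba` → no match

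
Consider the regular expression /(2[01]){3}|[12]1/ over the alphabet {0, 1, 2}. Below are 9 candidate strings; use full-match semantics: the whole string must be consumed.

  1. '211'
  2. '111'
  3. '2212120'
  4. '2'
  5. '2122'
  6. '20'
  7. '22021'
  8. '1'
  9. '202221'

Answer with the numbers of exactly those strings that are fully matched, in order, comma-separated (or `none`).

none

1 → no match
2 → no match
3 → no match
4 → no match
5 → no match
6 → no match
7 → no match
8 → no match
9 → no match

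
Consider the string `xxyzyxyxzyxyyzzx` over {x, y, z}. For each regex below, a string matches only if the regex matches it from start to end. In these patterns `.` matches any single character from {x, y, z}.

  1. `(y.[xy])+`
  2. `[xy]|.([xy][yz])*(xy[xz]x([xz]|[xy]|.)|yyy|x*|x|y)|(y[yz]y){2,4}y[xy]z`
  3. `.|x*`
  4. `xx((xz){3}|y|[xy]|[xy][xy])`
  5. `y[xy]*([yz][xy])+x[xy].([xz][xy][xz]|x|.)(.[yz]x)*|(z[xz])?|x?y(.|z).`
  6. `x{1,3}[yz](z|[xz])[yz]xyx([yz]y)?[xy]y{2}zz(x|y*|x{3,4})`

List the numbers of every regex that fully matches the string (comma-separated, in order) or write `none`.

6

1 → no match — must start with `y`
2 → no match
3 → no match
4 → no match
5 → no match
6 → match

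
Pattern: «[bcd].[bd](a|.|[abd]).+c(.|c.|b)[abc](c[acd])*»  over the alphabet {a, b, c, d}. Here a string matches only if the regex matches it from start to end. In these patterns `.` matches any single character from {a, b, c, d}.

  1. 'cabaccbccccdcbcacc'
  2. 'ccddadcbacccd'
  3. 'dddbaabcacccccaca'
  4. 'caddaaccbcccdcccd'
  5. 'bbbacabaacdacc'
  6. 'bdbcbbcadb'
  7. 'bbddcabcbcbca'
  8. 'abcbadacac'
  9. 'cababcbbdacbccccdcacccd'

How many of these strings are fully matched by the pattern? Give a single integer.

5

1 → no match
2 → match
3 → match
4 → match
5 → match
6. 'bdbcbbcadb' → no match
7 → no match
8. 'abcbadacac' → no match
9 → match
Total matched: 5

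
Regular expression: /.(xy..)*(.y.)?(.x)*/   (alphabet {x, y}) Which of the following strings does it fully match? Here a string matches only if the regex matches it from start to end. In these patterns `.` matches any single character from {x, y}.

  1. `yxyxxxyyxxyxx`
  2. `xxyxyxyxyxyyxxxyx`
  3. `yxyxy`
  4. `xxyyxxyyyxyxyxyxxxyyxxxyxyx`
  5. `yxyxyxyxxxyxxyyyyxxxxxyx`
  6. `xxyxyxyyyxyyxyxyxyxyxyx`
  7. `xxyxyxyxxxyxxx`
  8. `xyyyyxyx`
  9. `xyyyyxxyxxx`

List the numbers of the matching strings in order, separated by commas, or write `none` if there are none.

1, 2, 3, 4, 5, 6, 7, 8

1 → match
2 → match
3 → match
4 → match
5 → match
6 → match
7 → match
8 → match
9 → no match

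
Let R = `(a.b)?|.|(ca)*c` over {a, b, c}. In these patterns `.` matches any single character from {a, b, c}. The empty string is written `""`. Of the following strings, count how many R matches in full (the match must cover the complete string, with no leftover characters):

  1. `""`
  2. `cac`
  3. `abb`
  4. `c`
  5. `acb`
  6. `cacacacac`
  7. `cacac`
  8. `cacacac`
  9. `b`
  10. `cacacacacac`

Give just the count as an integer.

10

1. `""` → match
2. `cac` → match
3. `abb` → match
4. `c` → match
5. `acb` → match
6. `cacacacac` → match
7. `cacac` → match
8. `cacacac` → match
9. `b` → match
10. `cacacacacac` → match
Total matched: 10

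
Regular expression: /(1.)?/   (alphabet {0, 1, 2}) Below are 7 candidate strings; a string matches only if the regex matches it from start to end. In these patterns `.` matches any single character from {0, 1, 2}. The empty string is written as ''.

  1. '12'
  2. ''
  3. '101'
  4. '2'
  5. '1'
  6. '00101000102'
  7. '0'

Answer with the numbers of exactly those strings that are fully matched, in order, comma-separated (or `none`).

1 → match
2 → match
3 → no match
4 → no match
5 → no match
6 → no match
7 → no match

1, 2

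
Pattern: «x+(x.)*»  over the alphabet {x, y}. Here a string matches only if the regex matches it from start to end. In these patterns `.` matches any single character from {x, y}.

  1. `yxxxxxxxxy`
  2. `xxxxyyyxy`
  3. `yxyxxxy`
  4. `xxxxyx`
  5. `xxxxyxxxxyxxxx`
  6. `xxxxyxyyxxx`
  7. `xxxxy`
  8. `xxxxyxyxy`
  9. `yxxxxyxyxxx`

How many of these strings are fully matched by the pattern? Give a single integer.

2

1 → no match — must start with `x`
2 → no match
3 → no match — must start with `x`
4 → no match
5 → no match
6 → no match
7 → match
8 → match
9 → no match — must start with `x`
Total matched: 2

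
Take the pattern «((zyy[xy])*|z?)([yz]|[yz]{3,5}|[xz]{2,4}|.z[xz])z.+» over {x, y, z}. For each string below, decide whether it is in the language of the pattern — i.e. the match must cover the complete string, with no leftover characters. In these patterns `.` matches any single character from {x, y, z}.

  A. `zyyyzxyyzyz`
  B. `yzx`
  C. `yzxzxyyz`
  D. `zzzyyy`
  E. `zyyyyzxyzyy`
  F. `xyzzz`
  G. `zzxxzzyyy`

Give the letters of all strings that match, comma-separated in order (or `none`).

A, B, C, D, E, G

A → match
B → match
C → match
D → match
E → match
F → no match
G → match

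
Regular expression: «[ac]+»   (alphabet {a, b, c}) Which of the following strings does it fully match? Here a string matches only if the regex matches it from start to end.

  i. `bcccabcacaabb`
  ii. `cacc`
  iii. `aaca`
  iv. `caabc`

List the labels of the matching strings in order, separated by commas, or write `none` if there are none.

ii, iii

i → no match
ii. `cacc` → match
iii. `aaca` → match
iv. `caabc` → no match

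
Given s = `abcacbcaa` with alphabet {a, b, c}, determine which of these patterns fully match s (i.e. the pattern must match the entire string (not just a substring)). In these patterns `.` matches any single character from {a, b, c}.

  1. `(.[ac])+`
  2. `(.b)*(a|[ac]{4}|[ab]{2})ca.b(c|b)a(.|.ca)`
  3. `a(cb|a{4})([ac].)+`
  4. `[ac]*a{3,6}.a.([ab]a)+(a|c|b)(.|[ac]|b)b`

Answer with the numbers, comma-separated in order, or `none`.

2

1 → no match
2 → match
3 → no match
4 → no match — must end with `b`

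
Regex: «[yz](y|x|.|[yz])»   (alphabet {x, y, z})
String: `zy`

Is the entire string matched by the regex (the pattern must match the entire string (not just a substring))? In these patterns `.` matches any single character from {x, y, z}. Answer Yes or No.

Yes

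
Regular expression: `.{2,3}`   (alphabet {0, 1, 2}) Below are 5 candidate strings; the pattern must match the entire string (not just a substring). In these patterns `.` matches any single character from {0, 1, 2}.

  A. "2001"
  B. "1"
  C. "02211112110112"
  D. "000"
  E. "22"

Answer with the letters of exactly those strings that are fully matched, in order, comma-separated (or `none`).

D, E

A. "2001" → no match
B. "1" → no match
C → no match
D. "000" → match
E. "22" → match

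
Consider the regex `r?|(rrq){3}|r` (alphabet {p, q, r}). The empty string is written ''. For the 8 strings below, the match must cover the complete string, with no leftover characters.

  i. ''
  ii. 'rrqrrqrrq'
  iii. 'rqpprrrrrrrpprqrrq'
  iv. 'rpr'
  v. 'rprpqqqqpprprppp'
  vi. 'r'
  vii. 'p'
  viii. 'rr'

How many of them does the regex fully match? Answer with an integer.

i → match
ii → match
iii → no match
iv → no match
v → no match
vi → match
vii → no match
viii → no match
Total matched: 3

3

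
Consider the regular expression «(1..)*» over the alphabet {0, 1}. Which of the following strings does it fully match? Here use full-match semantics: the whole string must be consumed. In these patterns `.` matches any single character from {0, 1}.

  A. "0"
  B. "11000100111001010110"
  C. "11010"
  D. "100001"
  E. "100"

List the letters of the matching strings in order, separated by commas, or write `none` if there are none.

A. "0" → no match
B → no match
C. "11010" → no match
D. "100001" → no match
E. "100" → match

E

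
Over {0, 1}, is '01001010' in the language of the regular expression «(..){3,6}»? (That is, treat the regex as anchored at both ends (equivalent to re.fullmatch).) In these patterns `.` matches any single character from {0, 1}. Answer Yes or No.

Yes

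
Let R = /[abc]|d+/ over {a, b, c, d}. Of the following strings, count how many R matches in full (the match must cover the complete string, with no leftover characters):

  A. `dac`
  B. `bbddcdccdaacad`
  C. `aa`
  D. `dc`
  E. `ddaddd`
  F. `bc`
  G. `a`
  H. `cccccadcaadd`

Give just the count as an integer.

1

A → no match
B → no match
C → no match
D → no match
E → no match
F → no match
G → match
H → no match
Total matched: 1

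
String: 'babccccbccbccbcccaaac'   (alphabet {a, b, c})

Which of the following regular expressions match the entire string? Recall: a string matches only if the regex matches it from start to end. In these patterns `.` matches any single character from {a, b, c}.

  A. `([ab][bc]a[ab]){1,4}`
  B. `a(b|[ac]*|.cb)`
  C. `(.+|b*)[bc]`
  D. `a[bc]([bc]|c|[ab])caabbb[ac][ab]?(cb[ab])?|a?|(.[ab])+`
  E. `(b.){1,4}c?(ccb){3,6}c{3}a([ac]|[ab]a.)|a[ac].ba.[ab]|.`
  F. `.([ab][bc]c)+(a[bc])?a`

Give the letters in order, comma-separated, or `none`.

C, E

A → no match
B → no match — must start with 'a'
C → match
D → no match
E → match
F → no match — must end with 'a'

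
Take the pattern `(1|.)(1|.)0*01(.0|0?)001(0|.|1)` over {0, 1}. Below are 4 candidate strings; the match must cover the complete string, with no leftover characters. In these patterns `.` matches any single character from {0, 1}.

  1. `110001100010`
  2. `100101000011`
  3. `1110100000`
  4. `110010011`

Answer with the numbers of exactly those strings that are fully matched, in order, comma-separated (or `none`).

1, 4

1. `110001100010` → match
2. `100101000011` → no match
3. `1110100000` → no match
4. `110010011` → match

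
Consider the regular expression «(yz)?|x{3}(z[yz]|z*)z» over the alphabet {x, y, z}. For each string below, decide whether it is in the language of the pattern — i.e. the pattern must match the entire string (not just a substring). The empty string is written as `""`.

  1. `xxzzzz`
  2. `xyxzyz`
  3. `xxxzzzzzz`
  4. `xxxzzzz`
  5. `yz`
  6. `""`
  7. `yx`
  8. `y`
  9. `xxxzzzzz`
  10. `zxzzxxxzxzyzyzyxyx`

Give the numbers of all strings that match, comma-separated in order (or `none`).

3, 4, 5, 6, 9

1 → no match
2 → no match
3 → match
4 → match
5 → match
6 → match
7 → no match
8 → no match
9 → match
10 → no match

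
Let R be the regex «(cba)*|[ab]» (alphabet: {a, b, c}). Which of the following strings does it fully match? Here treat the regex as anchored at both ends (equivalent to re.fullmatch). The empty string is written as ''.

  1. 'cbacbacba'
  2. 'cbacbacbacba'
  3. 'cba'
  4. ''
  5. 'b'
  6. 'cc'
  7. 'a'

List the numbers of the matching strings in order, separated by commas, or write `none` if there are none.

1, 2, 3, 4, 5, 7

1. 'cbacbacba' → match
2. 'cbacbacbacba' → match
3. 'cba' → match
4. '' → match
5. 'b' → match
6. 'cc' → no match
7. 'a' → match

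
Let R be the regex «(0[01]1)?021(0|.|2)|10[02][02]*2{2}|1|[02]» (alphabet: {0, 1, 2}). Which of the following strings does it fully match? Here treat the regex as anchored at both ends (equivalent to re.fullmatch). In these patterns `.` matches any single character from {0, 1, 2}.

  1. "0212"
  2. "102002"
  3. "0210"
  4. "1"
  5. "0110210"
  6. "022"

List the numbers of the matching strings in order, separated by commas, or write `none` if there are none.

1, 3, 4, 5

1 → match
2 → no match
3 → match
4 → match
5 → match
6 → no match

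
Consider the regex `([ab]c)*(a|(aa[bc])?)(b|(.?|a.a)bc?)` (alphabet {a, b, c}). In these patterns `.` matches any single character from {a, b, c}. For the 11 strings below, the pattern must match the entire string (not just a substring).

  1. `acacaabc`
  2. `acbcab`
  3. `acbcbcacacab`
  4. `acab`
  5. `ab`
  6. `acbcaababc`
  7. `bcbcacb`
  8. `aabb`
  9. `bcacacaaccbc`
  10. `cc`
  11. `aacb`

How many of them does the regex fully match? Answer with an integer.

1 → match
2 → match
3 → match
4 → match
5 → match
6 → match
7 → match
8 → match
9 → match
10 → no match
11 → match
Total matched: 10

10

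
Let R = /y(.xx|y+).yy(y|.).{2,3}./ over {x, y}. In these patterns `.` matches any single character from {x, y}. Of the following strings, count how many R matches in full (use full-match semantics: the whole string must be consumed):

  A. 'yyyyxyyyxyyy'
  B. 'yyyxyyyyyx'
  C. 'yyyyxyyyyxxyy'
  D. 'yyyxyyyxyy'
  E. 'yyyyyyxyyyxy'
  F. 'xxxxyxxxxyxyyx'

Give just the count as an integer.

A → match
B → match
C → no match
D → match
E → no match
F → no match — must start with 'y'
Total matched: 3

3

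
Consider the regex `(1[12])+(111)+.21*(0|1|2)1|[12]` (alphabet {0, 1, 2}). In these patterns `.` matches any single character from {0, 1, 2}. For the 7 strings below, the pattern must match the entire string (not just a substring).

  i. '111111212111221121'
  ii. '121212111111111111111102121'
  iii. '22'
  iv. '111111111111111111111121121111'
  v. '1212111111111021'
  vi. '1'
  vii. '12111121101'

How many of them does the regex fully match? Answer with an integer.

i → no match
ii → match
iii → no match
iv → no match
v → no match
vi → match
vii → match
Total matched: 3

3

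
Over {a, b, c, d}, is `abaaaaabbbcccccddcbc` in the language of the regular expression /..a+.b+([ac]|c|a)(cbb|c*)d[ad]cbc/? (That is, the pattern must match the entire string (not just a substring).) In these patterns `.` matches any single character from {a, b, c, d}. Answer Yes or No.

Yes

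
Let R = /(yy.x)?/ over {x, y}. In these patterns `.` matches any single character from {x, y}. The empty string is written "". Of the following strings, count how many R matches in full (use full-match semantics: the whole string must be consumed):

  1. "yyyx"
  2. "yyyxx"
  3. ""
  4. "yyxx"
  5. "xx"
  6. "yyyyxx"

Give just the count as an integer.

3

1 → match
2 → no match
3 → match
4 → match
5 → no match
6 → no match
Total matched: 3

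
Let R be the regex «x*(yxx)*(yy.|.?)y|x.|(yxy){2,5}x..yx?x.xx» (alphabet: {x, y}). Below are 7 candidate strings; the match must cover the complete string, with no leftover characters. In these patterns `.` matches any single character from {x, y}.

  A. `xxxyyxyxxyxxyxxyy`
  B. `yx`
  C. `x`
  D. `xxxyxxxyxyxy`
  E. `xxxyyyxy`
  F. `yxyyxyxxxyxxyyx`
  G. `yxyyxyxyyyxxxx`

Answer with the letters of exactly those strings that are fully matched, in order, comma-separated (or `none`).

A → no match
B → no match
C → no match
D → no match
E → no match
F → no match
G → match

G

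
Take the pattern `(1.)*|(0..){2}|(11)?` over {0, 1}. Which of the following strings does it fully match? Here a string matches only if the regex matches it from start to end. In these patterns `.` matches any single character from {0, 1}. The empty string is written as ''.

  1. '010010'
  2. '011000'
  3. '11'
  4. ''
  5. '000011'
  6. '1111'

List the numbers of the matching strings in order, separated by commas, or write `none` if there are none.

1 → match
2 → match
3 → match
4 → match
5 → match
6 → match

1, 2, 3, 4, 5, 6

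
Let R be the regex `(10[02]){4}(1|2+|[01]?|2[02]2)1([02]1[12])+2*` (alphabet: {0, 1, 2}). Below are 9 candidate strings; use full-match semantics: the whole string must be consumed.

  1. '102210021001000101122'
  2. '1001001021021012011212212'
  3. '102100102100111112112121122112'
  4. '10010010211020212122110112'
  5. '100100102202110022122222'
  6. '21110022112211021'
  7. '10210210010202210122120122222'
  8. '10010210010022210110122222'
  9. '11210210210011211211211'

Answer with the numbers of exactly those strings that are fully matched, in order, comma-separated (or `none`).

2, 8

1 → no match
2 → match
3 → no match
4 → no match
5 → no match
6 → no match — must start with '10'
7 → no match
8 → match
9 → no match — must start with '10'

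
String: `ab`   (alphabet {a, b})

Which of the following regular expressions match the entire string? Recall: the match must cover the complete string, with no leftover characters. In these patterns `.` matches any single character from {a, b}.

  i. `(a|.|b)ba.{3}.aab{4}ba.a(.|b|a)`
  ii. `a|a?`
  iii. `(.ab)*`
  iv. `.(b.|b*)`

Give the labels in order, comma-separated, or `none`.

i → no match
ii → no match
iii → no match
iv → match

iv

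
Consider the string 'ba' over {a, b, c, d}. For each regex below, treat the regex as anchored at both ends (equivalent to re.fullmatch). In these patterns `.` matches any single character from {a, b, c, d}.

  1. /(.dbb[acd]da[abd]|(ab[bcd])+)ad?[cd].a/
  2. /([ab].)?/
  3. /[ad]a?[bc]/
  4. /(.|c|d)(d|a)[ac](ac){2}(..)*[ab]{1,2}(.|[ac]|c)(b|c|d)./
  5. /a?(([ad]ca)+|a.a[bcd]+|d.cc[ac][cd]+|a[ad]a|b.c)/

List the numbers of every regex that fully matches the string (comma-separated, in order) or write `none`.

2

1 → no match
2 → match
3 → no match
4 → no match
5 → no match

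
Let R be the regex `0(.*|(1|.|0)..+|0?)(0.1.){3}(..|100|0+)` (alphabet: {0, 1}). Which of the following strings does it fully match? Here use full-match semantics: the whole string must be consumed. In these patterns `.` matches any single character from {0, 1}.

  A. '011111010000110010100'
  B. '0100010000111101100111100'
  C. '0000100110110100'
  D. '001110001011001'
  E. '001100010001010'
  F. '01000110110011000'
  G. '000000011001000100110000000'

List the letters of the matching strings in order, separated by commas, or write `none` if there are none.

A → no match
B → no match
C → no match
D → no match
E → match
F → match
G → match

E, F, G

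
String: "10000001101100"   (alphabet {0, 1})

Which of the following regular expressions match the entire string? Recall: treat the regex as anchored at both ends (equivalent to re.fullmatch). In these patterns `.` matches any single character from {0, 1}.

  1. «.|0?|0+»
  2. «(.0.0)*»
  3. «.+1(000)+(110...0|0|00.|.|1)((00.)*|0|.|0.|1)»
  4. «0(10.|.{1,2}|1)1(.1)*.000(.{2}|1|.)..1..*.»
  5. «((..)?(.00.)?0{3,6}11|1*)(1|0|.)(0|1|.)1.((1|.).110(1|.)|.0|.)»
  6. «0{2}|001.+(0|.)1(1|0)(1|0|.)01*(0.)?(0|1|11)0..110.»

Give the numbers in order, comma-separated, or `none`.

5

1 → no match
2 → no match
3 → no match
4 → no match — must start with "0"
5 → match
6 → no match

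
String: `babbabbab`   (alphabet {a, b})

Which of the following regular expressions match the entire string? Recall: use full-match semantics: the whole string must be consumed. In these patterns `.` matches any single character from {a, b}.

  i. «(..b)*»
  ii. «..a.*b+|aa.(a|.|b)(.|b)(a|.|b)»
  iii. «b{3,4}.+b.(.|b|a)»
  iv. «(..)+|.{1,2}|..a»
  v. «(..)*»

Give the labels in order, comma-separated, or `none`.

i → match
ii → no match
iii → no match
iv → no match
v → no match

i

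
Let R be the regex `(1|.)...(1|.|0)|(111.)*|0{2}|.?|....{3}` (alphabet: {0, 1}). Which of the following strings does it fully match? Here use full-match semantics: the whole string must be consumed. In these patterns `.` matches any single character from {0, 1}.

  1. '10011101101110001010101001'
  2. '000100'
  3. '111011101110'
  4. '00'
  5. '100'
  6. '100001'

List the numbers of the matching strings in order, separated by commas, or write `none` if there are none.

2, 3, 4, 6

1 → no match
2 → match
3 → match
4 → match
5 → no match
6 → match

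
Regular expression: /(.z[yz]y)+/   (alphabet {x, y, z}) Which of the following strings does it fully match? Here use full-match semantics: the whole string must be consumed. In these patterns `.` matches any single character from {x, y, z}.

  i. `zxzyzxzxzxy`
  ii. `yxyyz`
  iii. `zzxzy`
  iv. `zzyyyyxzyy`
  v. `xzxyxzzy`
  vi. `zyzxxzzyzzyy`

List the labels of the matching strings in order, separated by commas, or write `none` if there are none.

i → no match
ii → no match — must end with `y`
iii → no match
iv → no match
v → no match
vi → no match

none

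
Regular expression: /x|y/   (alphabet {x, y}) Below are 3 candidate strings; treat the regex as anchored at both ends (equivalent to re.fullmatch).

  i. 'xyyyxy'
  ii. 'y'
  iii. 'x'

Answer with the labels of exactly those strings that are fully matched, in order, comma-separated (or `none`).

ii, iii

i → no match
ii → match
iii → match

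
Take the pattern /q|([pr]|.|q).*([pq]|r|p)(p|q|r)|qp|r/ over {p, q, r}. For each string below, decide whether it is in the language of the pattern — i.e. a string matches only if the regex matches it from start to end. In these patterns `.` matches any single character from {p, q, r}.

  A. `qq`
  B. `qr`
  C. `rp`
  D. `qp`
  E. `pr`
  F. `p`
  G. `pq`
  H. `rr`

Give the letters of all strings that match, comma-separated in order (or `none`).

A → no match
B → no match
C → no match
D → match
E → no match
F → no match
G → no match
H → no match

D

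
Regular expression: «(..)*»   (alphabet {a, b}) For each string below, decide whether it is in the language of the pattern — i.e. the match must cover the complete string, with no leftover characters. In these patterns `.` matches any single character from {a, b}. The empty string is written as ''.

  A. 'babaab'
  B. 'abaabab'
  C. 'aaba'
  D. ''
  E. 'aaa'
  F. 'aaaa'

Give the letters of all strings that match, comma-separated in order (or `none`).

A → match
B → no match
C → match
D → match
E → no match
F → match

A, C, D, F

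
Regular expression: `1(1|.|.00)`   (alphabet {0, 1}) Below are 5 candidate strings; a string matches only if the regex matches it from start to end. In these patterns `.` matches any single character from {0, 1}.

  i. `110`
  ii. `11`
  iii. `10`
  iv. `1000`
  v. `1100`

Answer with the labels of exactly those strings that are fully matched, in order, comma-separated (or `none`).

i → no match
ii → match
iii → match
iv → match
v → match

ii, iii, iv, v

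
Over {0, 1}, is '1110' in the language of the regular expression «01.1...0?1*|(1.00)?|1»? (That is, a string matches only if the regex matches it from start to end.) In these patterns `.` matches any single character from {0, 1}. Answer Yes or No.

No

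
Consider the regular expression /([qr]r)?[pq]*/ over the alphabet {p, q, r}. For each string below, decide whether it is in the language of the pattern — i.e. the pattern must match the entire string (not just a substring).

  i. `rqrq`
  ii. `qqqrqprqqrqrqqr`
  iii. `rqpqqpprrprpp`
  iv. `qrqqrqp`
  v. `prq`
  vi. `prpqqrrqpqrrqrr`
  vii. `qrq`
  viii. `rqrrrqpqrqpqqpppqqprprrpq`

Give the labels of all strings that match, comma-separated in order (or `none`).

vii

i → no match
ii → no match
iii → no match
iv → no match
v → no match
vi → no match
vii → match
viii → no match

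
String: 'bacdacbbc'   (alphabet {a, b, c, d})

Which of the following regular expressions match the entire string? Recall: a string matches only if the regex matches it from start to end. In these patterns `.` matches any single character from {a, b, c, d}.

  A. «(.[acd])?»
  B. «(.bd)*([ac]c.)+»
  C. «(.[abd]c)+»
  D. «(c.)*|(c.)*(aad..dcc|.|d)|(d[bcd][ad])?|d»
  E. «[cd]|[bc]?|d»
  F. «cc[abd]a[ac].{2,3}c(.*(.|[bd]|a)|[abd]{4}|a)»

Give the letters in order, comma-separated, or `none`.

A → no match
B → no match
C → match
D → no match
E → no match
F → no match — must start with 'cc'

C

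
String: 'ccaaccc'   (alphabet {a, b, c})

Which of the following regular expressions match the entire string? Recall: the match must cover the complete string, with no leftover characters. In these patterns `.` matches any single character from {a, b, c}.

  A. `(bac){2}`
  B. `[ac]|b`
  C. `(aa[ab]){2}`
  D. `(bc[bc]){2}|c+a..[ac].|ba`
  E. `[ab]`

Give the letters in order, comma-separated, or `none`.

D

A → no match — must start with 'bac'
B → no match
C → no match — must start with 'aa'
D → match
E → no match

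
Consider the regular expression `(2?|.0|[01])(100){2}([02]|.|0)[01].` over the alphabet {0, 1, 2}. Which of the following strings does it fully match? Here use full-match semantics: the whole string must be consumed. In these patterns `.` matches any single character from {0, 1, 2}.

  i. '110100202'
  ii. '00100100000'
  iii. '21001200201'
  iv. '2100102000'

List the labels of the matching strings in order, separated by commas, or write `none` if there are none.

i → no match
ii → match
iii → no match
iv → no match

ii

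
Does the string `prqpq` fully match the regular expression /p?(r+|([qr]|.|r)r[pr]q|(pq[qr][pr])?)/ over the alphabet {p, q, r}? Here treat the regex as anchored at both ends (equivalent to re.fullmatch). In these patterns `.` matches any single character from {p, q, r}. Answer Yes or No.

No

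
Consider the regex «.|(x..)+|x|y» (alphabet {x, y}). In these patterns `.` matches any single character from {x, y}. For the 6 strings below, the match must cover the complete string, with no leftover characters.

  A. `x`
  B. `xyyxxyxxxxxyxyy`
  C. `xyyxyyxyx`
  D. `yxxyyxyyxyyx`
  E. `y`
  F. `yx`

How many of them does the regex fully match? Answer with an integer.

4

A → match
B → match
C → match
D → no match
E → match
F → no match
Total matched: 4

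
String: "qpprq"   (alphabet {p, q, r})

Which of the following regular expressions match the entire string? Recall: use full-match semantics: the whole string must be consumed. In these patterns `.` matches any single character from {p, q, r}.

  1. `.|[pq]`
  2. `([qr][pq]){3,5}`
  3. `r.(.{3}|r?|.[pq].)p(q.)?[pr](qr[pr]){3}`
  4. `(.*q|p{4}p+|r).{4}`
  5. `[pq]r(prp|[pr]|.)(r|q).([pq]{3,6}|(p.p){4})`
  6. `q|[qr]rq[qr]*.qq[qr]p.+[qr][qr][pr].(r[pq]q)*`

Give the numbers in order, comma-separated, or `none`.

1 → no match
2 → no match
3 → no match — must start with "r"
4 → match
5 → no match
6 → no match

4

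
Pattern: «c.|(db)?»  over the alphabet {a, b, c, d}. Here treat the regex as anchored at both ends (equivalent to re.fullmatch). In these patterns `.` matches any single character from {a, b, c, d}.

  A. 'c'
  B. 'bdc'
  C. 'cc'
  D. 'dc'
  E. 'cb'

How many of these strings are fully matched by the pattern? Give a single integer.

A. 'c' → no match
B. 'bdc' → no match
C. 'cc' → match
D. 'dc' → no match
E. 'cb' → match
Total matched: 2

2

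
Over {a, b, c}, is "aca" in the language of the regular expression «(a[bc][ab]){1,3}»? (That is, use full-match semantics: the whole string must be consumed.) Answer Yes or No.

Yes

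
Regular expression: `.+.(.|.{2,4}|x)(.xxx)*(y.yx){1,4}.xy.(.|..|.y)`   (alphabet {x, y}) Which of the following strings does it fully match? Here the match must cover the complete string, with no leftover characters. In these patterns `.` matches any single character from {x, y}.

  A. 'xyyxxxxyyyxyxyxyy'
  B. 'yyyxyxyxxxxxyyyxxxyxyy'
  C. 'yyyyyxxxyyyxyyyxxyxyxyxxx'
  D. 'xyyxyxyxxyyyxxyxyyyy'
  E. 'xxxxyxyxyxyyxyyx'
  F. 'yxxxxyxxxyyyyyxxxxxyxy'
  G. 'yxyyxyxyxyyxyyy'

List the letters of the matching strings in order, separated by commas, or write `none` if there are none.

A → match
B → match
C → no match
D → no match
E → no match
F → no match
G → no match

A, B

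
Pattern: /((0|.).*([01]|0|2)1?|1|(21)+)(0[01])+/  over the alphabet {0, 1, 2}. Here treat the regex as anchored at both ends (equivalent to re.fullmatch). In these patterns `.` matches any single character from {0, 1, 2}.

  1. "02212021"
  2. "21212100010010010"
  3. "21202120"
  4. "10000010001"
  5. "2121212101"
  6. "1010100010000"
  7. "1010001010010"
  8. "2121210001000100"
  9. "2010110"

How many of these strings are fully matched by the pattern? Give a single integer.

4

1 → no match
2 → no match
3 → no match
4 → match
5 → match
6 → match
7 → no match
8 → match
9 → no match
Total matched: 4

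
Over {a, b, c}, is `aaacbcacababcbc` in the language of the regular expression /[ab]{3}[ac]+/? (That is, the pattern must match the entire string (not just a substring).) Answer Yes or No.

No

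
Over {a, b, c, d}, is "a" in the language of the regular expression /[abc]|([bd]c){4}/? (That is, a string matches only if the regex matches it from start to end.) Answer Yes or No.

Yes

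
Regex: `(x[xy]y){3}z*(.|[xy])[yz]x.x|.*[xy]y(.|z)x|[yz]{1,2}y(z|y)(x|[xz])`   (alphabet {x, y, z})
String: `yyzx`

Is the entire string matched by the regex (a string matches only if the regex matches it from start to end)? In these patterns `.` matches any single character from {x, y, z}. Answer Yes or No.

Yes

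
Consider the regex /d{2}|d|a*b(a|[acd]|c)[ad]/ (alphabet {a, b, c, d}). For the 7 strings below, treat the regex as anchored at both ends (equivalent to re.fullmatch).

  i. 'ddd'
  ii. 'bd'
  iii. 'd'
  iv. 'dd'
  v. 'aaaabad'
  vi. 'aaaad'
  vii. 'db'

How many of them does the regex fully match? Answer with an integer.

3

i → no match
ii → no match
iii → match
iv → match
v → match
vi → no match
vii → no match
Total matched: 3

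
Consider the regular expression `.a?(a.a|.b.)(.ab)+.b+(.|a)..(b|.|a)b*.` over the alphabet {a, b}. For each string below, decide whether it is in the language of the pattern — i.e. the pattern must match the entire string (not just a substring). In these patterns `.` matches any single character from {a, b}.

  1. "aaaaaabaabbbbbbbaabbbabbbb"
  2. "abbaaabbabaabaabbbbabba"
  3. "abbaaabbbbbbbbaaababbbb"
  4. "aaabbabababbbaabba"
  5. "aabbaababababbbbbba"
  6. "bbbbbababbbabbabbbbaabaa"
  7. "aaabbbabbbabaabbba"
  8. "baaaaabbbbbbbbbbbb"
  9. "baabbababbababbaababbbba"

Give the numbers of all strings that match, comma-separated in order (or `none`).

2, 5, 7, 8

1 → no match
2 → match
3 → no match
4 → no match
5 → match
6 → no match
7 → match
8 → match
9 → no match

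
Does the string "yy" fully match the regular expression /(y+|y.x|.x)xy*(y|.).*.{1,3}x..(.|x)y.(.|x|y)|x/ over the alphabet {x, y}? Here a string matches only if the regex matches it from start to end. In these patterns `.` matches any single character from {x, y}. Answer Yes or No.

No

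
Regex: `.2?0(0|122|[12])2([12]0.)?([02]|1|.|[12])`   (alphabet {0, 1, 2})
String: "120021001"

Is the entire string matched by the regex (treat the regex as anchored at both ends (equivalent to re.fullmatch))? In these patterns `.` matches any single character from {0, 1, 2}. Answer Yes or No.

Yes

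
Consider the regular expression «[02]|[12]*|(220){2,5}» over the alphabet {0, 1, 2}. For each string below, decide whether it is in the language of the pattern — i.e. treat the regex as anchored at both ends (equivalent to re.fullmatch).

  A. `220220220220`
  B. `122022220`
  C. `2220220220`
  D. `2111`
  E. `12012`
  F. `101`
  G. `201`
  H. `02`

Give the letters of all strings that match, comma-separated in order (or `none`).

A, D

A → match
B → no match
C → no match
D → match
E → no match
F → no match
G → no match
H → no match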